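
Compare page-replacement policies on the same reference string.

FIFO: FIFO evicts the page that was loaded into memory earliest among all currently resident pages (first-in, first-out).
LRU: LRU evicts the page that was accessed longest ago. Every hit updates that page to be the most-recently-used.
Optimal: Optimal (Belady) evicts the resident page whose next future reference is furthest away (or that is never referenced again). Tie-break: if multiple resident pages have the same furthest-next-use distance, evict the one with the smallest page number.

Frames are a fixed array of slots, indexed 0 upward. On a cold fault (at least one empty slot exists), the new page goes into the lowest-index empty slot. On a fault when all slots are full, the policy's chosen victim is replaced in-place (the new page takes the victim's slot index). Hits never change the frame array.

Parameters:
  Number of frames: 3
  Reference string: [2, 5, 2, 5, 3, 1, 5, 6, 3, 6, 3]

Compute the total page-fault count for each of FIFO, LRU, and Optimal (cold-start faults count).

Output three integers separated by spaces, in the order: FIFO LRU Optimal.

Answer: 5 6 5

Derivation:
--- FIFO ---
  step 0: ref 2 -> FAULT, frames=[2,-,-] (faults so far: 1)
  step 1: ref 5 -> FAULT, frames=[2,5,-] (faults so far: 2)
  step 2: ref 2 -> HIT, frames=[2,5,-] (faults so far: 2)
  step 3: ref 5 -> HIT, frames=[2,5,-] (faults so far: 2)
  step 4: ref 3 -> FAULT, frames=[2,5,3] (faults so far: 3)
  step 5: ref 1 -> FAULT, evict 2, frames=[1,5,3] (faults so far: 4)
  step 6: ref 5 -> HIT, frames=[1,5,3] (faults so far: 4)
  step 7: ref 6 -> FAULT, evict 5, frames=[1,6,3] (faults so far: 5)
  step 8: ref 3 -> HIT, frames=[1,6,3] (faults so far: 5)
  step 9: ref 6 -> HIT, frames=[1,6,3] (faults so far: 5)
  step 10: ref 3 -> HIT, frames=[1,6,3] (faults so far: 5)
  FIFO total faults: 5
--- LRU ---
  step 0: ref 2 -> FAULT, frames=[2,-,-] (faults so far: 1)
  step 1: ref 5 -> FAULT, frames=[2,5,-] (faults so far: 2)
  step 2: ref 2 -> HIT, frames=[2,5,-] (faults so far: 2)
  step 3: ref 5 -> HIT, frames=[2,5,-] (faults so far: 2)
  step 4: ref 3 -> FAULT, frames=[2,5,3] (faults so far: 3)
  step 5: ref 1 -> FAULT, evict 2, frames=[1,5,3] (faults so far: 4)
  step 6: ref 5 -> HIT, frames=[1,5,3] (faults so far: 4)
  step 7: ref 6 -> FAULT, evict 3, frames=[1,5,6] (faults so far: 5)
  step 8: ref 3 -> FAULT, evict 1, frames=[3,5,6] (faults so far: 6)
  step 9: ref 6 -> HIT, frames=[3,5,6] (faults so far: 6)
  step 10: ref 3 -> HIT, frames=[3,5,6] (faults so far: 6)
  LRU total faults: 6
--- Optimal ---
  step 0: ref 2 -> FAULT, frames=[2,-,-] (faults so far: 1)
  step 1: ref 5 -> FAULT, frames=[2,5,-] (faults so far: 2)
  step 2: ref 2 -> HIT, frames=[2,5,-] (faults so far: 2)
  step 3: ref 5 -> HIT, frames=[2,5,-] (faults so far: 2)
  step 4: ref 3 -> FAULT, frames=[2,5,3] (faults so far: 3)
  step 5: ref 1 -> FAULT, evict 2, frames=[1,5,3] (faults so far: 4)
  step 6: ref 5 -> HIT, frames=[1,5,3] (faults so far: 4)
  step 7: ref 6 -> FAULT, evict 1, frames=[6,5,3] (faults so far: 5)
  step 8: ref 3 -> HIT, frames=[6,5,3] (faults so far: 5)
  step 9: ref 6 -> HIT, frames=[6,5,3] (faults so far: 5)
  step 10: ref 3 -> HIT, frames=[6,5,3] (faults so far: 5)
  Optimal total faults: 5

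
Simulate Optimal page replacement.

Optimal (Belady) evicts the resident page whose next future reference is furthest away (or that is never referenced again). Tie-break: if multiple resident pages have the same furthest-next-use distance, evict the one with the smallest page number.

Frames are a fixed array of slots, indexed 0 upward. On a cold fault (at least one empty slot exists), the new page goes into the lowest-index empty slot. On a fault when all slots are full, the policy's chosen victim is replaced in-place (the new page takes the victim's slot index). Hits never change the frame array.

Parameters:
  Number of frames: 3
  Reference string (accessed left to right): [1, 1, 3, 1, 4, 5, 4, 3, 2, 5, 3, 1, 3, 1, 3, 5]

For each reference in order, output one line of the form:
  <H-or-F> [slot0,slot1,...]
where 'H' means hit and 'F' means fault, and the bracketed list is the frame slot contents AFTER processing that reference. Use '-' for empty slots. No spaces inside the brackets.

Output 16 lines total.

F [1,-,-]
H [1,-,-]
F [1,3,-]
H [1,3,-]
F [1,3,4]
F [5,3,4]
H [5,3,4]
H [5,3,4]
F [5,3,2]
H [5,3,2]
H [5,3,2]
F [5,3,1]
H [5,3,1]
H [5,3,1]
H [5,3,1]
H [5,3,1]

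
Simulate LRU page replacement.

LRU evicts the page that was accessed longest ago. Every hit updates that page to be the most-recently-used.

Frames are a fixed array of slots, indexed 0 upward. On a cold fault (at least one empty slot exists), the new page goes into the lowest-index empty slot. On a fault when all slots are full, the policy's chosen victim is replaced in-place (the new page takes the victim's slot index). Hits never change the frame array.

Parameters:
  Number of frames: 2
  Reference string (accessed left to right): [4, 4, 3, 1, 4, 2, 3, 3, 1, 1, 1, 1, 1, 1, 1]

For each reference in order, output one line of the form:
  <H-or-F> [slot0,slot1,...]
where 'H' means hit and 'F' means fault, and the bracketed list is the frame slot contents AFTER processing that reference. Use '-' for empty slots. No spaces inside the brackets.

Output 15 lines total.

F [4,-]
H [4,-]
F [4,3]
F [1,3]
F [1,4]
F [2,4]
F [2,3]
H [2,3]
F [1,3]
H [1,3]
H [1,3]
H [1,3]
H [1,3]
H [1,3]
H [1,3]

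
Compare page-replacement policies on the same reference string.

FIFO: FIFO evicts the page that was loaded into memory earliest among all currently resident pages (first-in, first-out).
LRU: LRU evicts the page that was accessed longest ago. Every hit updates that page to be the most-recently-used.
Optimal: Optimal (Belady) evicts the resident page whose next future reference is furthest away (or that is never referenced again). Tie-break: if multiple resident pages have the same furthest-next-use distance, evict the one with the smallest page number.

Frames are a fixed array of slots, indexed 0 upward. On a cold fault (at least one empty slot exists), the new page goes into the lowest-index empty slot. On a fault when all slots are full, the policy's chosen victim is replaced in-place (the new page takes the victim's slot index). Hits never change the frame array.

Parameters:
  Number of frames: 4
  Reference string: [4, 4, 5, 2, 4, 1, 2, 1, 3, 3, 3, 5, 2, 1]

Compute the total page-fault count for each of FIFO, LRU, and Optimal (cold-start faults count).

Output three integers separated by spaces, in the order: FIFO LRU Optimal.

--- FIFO ---
  step 0: ref 4 -> FAULT, frames=[4,-,-,-] (faults so far: 1)
  step 1: ref 4 -> HIT, frames=[4,-,-,-] (faults so far: 1)
  step 2: ref 5 -> FAULT, frames=[4,5,-,-] (faults so far: 2)
  step 3: ref 2 -> FAULT, frames=[4,5,2,-] (faults so far: 3)
  step 4: ref 4 -> HIT, frames=[4,5,2,-] (faults so far: 3)
  step 5: ref 1 -> FAULT, frames=[4,5,2,1] (faults so far: 4)
  step 6: ref 2 -> HIT, frames=[4,5,2,1] (faults so far: 4)
  step 7: ref 1 -> HIT, frames=[4,5,2,1] (faults so far: 4)
  step 8: ref 3 -> FAULT, evict 4, frames=[3,5,2,1] (faults so far: 5)
  step 9: ref 3 -> HIT, frames=[3,5,2,1] (faults so far: 5)
  step 10: ref 3 -> HIT, frames=[3,5,2,1] (faults so far: 5)
  step 11: ref 5 -> HIT, frames=[3,5,2,1] (faults so far: 5)
  step 12: ref 2 -> HIT, frames=[3,5,2,1] (faults so far: 5)
  step 13: ref 1 -> HIT, frames=[3,5,2,1] (faults so far: 5)
  FIFO total faults: 5
--- LRU ---
  step 0: ref 4 -> FAULT, frames=[4,-,-,-] (faults so far: 1)
  step 1: ref 4 -> HIT, frames=[4,-,-,-] (faults so far: 1)
  step 2: ref 5 -> FAULT, frames=[4,5,-,-] (faults so far: 2)
  step 3: ref 2 -> FAULT, frames=[4,5,2,-] (faults so far: 3)
  step 4: ref 4 -> HIT, frames=[4,5,2,-] (faults so far: 3)
  step 5: ref 1 -> FAULT, frames=[4,5,2,1] (faults so far: 4)
  step 6: ref 2 -> HIT, frames=[4,5,2,1] (faults so far: 4)
  step 7: ref 1 -> HIT, frames=[4,5,2,1] (faults so far: 4)
  step 8: ref 3 -> FAULT, evict 5, frames=[4,3,2,1] (faults so far: 5)
  step 9: ref 3 -> HIT, frames=[4,3,2,1] (faults so far: 5)
  step 10: ref 3 -> HIT, frames=[4,3,2,1] (faults so far: 5)
  step 11: ref 5 -> FAULT, evict 4, frames=[5,3,2,1] (faults so far: 6)
  step 12: ref 2 -> HIT, frames=[5,3,2,1] (faults so far: 6)
  step 13: ref 1 -> HIT, frames=[5,3,2,1] (faults so far: 6)
  LRU total faults: 6
--- Optimal ---
  step 0: ref 4 -> FAULT, frames=[4,-,-,-] (faults so far: 1)
  step 1: ref 4 -> HIT, frames=[4,-,-,-] (faults so far: 1)
  step 2: ref 5 -> FAULT, frames=[4,5,-,-] (faults so far: 2)
  step 3: ref 2 -> FAULT, frames=[4,5,2,-] (faults so far: 3)
  step 4: ref 4 -> HIT, frames=[4,5,2,-] (faults so far: 3)
  step 5: ref 1 -> FAULT, frames=[4,5,2,1] (faults so far: 4)
  step 6: ref 2 -> HIT, frames=[4,5,2,1] (faults so far: 4)
  step 7: ref 1 -> HIT, frames=[4,5,2,1] (faults so far: 4)
  step 8: ref 3 -> FAULT, evict 4, frames=[3,5,2,1] (faults so far: 5)
  step 9: ref 3 -> HIT, frames=[3,5,2,1] (faults so far: 5)
  step 10: ref 3 -> HIT, frames=[3,5,2,1] (faults so far: 5)
  step 11: ref 5 -> HIT, frames=[3,5,2,1] (faults so far: 5)
  step 12: ref 2 -> HIT, frames=[3,5,2,1] (faults so far: 5)
  step 13: ref 1 -> HIT, frames=[3,5,2,1] (faults so far: 5)
  Optimal total faults: 5

Answer: 5 6 5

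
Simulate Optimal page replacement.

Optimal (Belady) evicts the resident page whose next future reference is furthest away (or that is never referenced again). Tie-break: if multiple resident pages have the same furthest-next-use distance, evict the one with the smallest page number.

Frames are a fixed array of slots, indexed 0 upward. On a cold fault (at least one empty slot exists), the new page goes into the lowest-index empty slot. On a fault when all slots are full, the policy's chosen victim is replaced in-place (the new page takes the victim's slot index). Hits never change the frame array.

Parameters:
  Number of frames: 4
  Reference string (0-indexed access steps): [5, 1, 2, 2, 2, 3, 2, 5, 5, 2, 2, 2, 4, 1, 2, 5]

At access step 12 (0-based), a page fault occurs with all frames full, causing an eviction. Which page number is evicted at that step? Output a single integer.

Step 0: ref 5 -> FAULT, frames=[5,-,-,-]
Step 1: ref 1 -> FAULT, frames=[5,1,-,-]
Step 2: ref 2 -> FAULT, frames=[5,1,2,-]
Step 3: ref 2 -> HIT, frames=[5,1,2,-]
Step 4: ref 2 -> HIT, frames=[5,1,2,-]
Step 5: ref 3 -> FAULT, frames=[5,1,2,3]
Step 6: ref 2 -> HIT, frames=[5,1,2,3]
Step 7: ref 5 -> HIT, frames=[5,1,2,3]
Step 8: ref 5 -> HIT, frames=[5,1,2,3]
Step 9: ref 2 -> HIT, frames=[5,1,2,3]
Step 10: ref 2 -> HIT, frames=[5,1,2,3]
Step 11: ref 2 -> HIT, frames=[5,1,2,3]
Step 12: ref 4 -> FAULT, evict 3, frames=[5,1,2,4]
At step 12: evicted page 3

Answer: 3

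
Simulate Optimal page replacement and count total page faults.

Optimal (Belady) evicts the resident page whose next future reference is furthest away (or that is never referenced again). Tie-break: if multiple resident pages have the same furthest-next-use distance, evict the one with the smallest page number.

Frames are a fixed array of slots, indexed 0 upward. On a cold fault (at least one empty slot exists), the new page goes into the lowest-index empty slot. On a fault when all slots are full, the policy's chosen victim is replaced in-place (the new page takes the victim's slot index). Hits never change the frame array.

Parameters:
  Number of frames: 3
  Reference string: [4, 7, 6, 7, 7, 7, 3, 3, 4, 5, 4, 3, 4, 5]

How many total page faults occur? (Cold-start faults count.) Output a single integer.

Answer: 5

Derivation:
Step 0: ref 4 → FAULT, frames=[4,-,-]
Step 1: ref 7 → FAULT, frames=[4,7,-]
Step 2: ref 6 → FAULT, frames=[4,7,6]
Step 3: ref 7 → HIT, frames=[4,7,6]
Step 4: ref 7 → HIT, frames=[4,7,6]
Step 5: ref 7 → HIT, frames=[4,7,6]
Step 6: ref 3 → FAULT (evict 6), frames=[4,7,3]
Step 7: ref 3 → HIT, frames=[4,7,3]
Step 8: ref 4 → HIT, frames=[4,7,3]
Step 9: ref 5 → FAULT (evict 7), frames=[4,5,3]
Step 10: ref 4 → HIT, frames=[4,5,3]
Step 11: ref 3 → HIT, frames=[4,5,3]
Step 12: ref 4 → HIT, frames=[4,5,3]
Step 13: ref 5 → HIT, frames=[4,5,3]
Total faults: 5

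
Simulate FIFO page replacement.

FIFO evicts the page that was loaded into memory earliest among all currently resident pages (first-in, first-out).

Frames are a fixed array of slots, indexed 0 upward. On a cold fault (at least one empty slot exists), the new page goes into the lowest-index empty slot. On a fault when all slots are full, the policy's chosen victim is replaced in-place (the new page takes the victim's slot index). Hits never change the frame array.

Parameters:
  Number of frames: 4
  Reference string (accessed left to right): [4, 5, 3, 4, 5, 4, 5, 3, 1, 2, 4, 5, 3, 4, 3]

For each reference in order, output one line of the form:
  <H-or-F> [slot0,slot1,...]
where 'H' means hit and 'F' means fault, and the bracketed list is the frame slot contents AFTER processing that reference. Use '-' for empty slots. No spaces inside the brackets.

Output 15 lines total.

F [4,-,-,-]
F [4,5,-,-]
F [4,5,3,-]
H [4,5,3,-]
H [4,5,3,-]
H [4,5,3,-]
H [4,5,3,-]
H [4,5,3,-]
F [4,5,3,1]
F [2,5,3,1]
F [2,4,3,1]
F [2,4,5,1]
F [2,4,5,3]
H [2,4,5,3]
H [2,4,5,3]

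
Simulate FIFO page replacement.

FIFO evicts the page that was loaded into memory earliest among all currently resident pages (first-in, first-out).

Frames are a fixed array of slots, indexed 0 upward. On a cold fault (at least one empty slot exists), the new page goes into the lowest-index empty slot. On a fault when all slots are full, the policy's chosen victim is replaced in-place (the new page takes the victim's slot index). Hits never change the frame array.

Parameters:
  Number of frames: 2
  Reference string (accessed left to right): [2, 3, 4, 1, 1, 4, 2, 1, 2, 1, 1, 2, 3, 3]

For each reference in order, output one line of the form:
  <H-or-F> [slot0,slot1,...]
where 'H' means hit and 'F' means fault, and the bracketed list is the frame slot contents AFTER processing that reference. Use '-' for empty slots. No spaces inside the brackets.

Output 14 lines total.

F [2,-]
F [2,3]
F [4,3]
F [4,1]
H [4,1]
H [4,1]
F [2,1]
H [2,1]
H [2,1]
H [2,1]
H [2,1]
H [2,1]
F [2,3]
H [2,3]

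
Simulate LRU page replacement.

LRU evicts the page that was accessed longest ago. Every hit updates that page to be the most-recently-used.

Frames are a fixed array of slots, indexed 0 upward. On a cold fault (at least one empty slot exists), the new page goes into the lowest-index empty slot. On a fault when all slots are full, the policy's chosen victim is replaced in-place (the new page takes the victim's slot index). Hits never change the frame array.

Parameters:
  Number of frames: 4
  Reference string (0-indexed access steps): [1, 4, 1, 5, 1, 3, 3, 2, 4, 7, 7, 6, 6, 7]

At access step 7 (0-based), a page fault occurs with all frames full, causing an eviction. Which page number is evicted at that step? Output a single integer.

Answer: 4

Derivation:
Step 0: ref 1 -> FAULT, frames=[1,-,-,-]
Step 1: ref 4 -> FAULT, frames=[1,4,-,-]
Step 2: ref 1 -> HIT, frames=[1,4,-,-]
Step 3: ref 5 -> FAULT, frames=[1,4,5,-]
Step 4: ref 1 -> HIT, frames=[1,4,5,-]
Step 5: ref 3 -> FAULT, frames=[1,4,5,3]
Step 6: ref 3 -> HIT, frames=[1,4,5,3]
Step 7: ref 2 -> FAULT, evict 4, frames=[1,2,5,3]
At step 7: evicted page 4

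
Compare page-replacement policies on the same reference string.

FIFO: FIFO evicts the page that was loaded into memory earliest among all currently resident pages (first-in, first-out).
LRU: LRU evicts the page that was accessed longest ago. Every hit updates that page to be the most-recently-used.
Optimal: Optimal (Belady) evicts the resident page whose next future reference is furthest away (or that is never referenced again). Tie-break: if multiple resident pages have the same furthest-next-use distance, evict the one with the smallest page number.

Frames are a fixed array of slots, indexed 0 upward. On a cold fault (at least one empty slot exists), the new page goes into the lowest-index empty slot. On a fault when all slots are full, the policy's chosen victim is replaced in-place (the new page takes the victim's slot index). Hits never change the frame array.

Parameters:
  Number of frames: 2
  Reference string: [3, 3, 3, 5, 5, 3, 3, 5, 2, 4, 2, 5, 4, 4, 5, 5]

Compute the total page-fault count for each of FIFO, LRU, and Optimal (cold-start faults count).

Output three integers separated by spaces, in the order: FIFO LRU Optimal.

--- FIFO ---
  step 0: ref 3 -> FAULT, frames=[3,-] (faults so far: 1)
  step 1: ref 3 -> HIT, frames=[3,-] (faults so far: 1)
  step 2: ref 3 -> HIT, frames=[3,-] (faults so far: 1)
  step 3: ref 5 -> FAULT, frames=[3,5] (faults so far: 2)
  step 4: ref 5 -> HIT, frames=[3,5] (faults so far: 2)
  step 5: ref 3 -> HIT, frames=[3,5] (faults so far: 2)
  step 6: ref 3 -> HIT, frames=[3,5] (faults so far: 2)
  step 7: ref 5 -> HIT, frames=[3,5] (faults so far: 2)
  step 8: ref 2 -> FAULT, evict 3, frames=[2,5] (faults so far: 3)
  step 9: ref 4 -> FAULT, evict 5, frames=[2,4] (faults so far: 4)
  step 10: ref 2 -> HIT, frames=[2,4] (faults so far: 4)
  step 11: ref 5 -> FAULT, evict 2, frames=[5,4] (faults so far: 5)
  step 12: ref 4 -> HIT, frames=[5,4] (faults so far: 5)
  step 13: ref 4 -> HIT, frames=[5,4] (faults so far: 5)
  step 14: ref 5 -> HIT, frames=[5,4] (faults so far: 5)
  step 15: ref 5 -> HIT, frames=[5,4] (faults so far: 5)
  FIFO total faults: 5
--- LRU ---
  step 0: ref 3 -> FAULT, frames=[3,-] (faults so far: 1)
  step 1: ref 3 -> HIT, frames=[3,-] (faults so far: 1)
  step 2: ref 3 -> HIT, frames=[3,-] (faults so far: 1)
  step 3: ref 5 -> FAULT, frames=[3,5] (faults so far: 2)
  step 4: ref 5 -> HIT, frames=[3,5] (faults so far: 2)
  step 5: ref 3 -> HIT, frames=[3,5] (faults so far: 2)
  step 6: ref 3 -> HIT, frames=[3,5] (faults so far: 2)
  step 7: ref 5 -> HIT, frames=[3,5] (faults so far: 2)
  step 8: ref 2 -> FAULT, evict 3, frames=[2,5] (faults so far: 3)
  step 9: ref 4 -> FAULT, evict 5, frames=[2,4] (faults so far: 4)
  step 10: ref 2 -> HIT, frames=[2,4] (faults so far: 4)
  step 11: ref 5 -> FAULT, evict 4, frames=[2,5] (faults so far: 5)
  step 12: ref 4 -> FAULT, evict 2, frames=[4,5] (faults so far: 6)
  step 13: ref 4 -> HIT, frames=[4,5] (faults so far: 6)
  step 14: ref 5 -> HIT, frames=[4,5] (faults so far: 6)
  step 15: ref 5 -> HIT, frames=[4,5] (faults so far: 6)
  LRU total faults: 6
--- Optimal ---
  step 0: ref 3 -> FAULT, frames=[3,-] (faults so far: 1)
  step 1: ref 3 -> HIT, frames=[3,-] (faults so far: 1)
  step 2: ref 3 -> HIT, frames=[3,-] (faults so far: 1)
  step 3: ref 5 -> FAULT, frames=[3,5] (faults so far: 2)
  step 4: ref 5 -> HIT, frames=[3,5] (faults so far: 2)
  step 5: ref 3 -> HIT, frames=[3,5] (faults so far: 2)
  step 6: ref 3 -> HIT, frames=[3,5] (faults so far: 2)
  step 7: ref 5 -> HIT, frames=[3,5] (faults so far: 2)
  step 8: ref 2 -> FAULT, evict 3, frames=[2,5] (faults so far: 3)
  step 9: ref 4 -> FAULT, evict 5, frames=[2,4] (faults so far: 4)
  step 10: ref 2 -> HIT, frames=[2,4] (faults so far: 4)
  step 11: ref 5 -> FAULT, evict 2, frames=[5,4] (faults so far: 5)
  step 12: ref 4 -> HIT, frames=[5,4] (faults so far: 5)
  step 13: ref 4 -> HIT, frames=[5,4] (faults so far: 5)
  step 14: ref 5 -> HIT, frames=[5,4] (faults so far: 5)
  step 15: ref 5 -> HIT, frames=[5,4] (faults so far: 5)
  Optimal total faults: 5

Answer: 5 6 5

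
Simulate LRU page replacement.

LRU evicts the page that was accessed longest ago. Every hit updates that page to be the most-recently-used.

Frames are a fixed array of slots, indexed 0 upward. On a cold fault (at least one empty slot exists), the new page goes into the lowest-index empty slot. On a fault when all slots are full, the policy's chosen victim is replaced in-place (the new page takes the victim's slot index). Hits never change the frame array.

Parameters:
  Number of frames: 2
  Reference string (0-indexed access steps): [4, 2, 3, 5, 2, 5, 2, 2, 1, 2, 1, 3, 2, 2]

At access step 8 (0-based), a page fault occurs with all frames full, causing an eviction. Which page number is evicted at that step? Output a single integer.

Answer: 5

Derivation:
Step 0: ref 4 -> FAULT, frames=[4,-]
Step 1: ref 2 -> FAULT, frames=[4,2]
Step 2: ref 3 -> FAULT, evict 4, frames=[3,2]
Step 3: ref 5 -> FAULT, evict 2, frames=[3,5]
Step 4: ref 2 -> FAULT, evict 3, frames=[2,5]
Step 5: ref 5 -> HIT, frames=[2,5]
Step 6: ref 2 -> HIT, frames=[2,5]
Step 7: ref 2 -> HIT, frames=[2,5]
Step 8: ref 1 -> FAULT, evict 5, frames=[2,1]
At step 8: evicted page 5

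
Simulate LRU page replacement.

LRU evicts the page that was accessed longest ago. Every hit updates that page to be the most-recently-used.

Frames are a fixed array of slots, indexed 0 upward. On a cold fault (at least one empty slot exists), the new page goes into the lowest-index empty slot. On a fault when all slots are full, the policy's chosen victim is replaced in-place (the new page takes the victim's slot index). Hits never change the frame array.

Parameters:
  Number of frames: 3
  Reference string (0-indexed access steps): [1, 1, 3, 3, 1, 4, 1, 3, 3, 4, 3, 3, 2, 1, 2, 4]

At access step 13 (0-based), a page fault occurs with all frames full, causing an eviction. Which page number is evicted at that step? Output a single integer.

Answer: 4

Derivation:
Step 0: ref 1 -> FAULT, frames=[1,-,-]
Step 1: ref 1 -> HIT, frames=[1,-,-]
Step 2: ref 3 -> FAULT, frames=[1,3,-]
Step 3: ref 3 -> HIT, frames=[1,3,-]
Step 4: ref 1 -> HIT, frames=[1,3,-]
Step 5: ref 4 -> FAULT, frames=[1,3,4]
Step 6: ref 1 -> HIT, frames=[1,3,4]
Step 7: ref 3 -> HIT, frames=[1,3,4]
Step 8: ref 3 -> HIT, frames=[1,3,4]
Step 9: ref 4 -> HIT, frames=[1,3,4]
Step 10: ref 3 -> HIT, frames=[1,3,4]
Step 11: ref 3 -> HIT, frames=[1,3,4]
Step 12: ref 2 -> FAULT, evict 1, frames=[2,3,4]
Step 13: ref 1 -> FAULT, evict 4, frames=[2,3,1]
At step 13: evicted page 4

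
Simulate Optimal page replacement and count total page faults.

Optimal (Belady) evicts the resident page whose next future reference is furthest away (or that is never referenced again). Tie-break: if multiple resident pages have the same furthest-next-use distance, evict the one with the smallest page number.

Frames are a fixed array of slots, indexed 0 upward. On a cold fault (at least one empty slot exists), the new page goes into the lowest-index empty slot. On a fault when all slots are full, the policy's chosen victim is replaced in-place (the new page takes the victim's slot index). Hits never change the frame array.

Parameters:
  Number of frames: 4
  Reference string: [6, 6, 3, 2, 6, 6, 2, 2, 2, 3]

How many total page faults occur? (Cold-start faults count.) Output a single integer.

Answer: 3

Derivation:
Step 0: ref 6 → FAULT, frames=[6,-,-,-]
Step 1: ref 6 → HIT, frames=[6,-,-,-]
Step 2: ref 3 → FAULT, frames=[6,3,-,-]
Step 3: ref 2 → FAULT, frames=[6,3,2,-]
Step 4: ref 6 → HIT, frames=[6,3,2,-]
Step 5: ref 6 → HIT, frames=[6,3,2,-]
Step 6: ref 2 → HIT, frames=[6,3,2,-]
Step 7: ref 2 → HIT, frames=[6,3,2,-]
Step 8: ref 2 → HIT, frames=[6,3,2,-]
Step 9: ref 3 → HIT, frames=[6,3,2,-]
Total faults: 3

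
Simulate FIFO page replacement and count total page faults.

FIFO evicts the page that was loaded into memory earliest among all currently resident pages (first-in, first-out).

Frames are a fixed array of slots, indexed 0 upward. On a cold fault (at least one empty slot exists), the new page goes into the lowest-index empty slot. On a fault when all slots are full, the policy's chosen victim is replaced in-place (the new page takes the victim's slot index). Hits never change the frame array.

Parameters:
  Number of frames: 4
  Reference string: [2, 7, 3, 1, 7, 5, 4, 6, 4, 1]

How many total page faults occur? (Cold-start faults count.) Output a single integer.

Step 0: ref 2 → FAULT, frames=[2,-,-,-]
Step 1: ref 7 → FAULT, frames=[2,7,-,-]
Step 2: ref 3 → FAULT, frames=[2,7,3,-]
Step 3: ref 1 → FAULT, frames=[2,7,3,1]
Step 4: ref 7 → HIT, frames=[2,7,3,1]
Step 5: ref 5 → FAULT (evict 2), frames=[5,7,3,1]
Step 6: ref 4 → FAULT (evict 7), frames=[5,4,3,1]
Step 7: ref 6 → FAULT (evict 3), frames=[5,4,6,1]
Step 8: ref 4 → HIT, frames=[5,4,6,1]
Step 9: ref 1 → HIT, frames=[5,4,6,1]
Total faults: 7

Answer: 7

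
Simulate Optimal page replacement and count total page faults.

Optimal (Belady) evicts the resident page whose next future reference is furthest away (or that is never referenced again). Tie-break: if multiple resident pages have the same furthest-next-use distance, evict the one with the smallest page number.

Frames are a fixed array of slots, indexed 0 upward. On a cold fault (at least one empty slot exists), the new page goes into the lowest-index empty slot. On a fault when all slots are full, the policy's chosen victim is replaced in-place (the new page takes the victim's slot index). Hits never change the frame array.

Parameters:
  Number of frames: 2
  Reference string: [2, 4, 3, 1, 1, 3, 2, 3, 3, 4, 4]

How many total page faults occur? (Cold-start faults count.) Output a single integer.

Step 0: ref 2 → FAULT, frames=[2,-]
Step 1: ref 4 → FAULT, frames=[2,4]
Step 2: ref 3 → FAULT (evict 4), frames=[2,3]
Step 3: ref 1 → FAULT (evict 2), frames=[1,3]
Step 4: ref 1 → HIT, frames=[1,3]
Step 5: ref 3 → HIT, frames=[1,3]
Step 6: ref 2 → FAULT (evict 1), frames=[2,3]
Step 7: ref 3 → HIT, frames=[2,3]
Step 8: ref 3 → HIT, frames=[2,3]
Step 9: ref 4 → FAULT (evict 2), frames=[4,3]
Step 10: ref 4 → HIT, frames=[4,3]
Total faults: 6

Answer: 6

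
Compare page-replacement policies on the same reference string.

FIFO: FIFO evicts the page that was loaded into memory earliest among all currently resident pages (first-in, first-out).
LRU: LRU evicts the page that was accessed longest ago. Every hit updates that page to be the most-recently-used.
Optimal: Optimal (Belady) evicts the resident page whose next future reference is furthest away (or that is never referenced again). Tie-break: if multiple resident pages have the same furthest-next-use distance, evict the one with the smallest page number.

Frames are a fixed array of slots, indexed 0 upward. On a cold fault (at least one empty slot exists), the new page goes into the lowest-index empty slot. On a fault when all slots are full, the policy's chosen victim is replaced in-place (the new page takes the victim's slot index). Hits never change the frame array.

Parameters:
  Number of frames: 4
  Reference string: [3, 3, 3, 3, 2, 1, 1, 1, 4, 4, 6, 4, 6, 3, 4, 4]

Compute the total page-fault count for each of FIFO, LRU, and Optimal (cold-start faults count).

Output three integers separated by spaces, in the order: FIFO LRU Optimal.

Answer: 6 6 5

Derivation:
--- FIFO ---
  step 0: ref 3 -> FAULT, frames=[3,-,-,-] (faults so far: 1)
  step 1: ref 3 -> HIT, frames=[3,-,-,-] (faults so far: 1)
  step 2: ref 3 -> HIT, frames=[3,-,-,-] (faults so far: 1)
  step 3: ref 3 -> HIT, frames=[3,-,-,-] (faults so far: 1)
  step 4: ref 2 -> FAULT, frames=[3,2,-,-] (faults so far: 2)
  step 5: ref 1 -> FAULT, frames=[3,2,1,-] (faults so far: 3)
  step 6: ref 1 -> HIT, frames=[3,2,1,-] (faults so far: 3)
  step 7: ref 1 -> HIT, frames=[3,2,1,-] (faults so far: 3)
  step 8: ref 4 -> FAULT, frames=[3,2,1,4] (faults so far: 4)
  step 9: ref 4 -> HIT, frames=[3,2,1,4] (faults so far: 4)
  step 10: ref 6 -> FAULT, evict 3, frames=[6,2,1,4] (faults so far: 5)
  step 11: ref 4 -> HIT, frames=[6,2,1,4] (faults so far: 5)
  step 12: ref 6 -> HIT, frames=[6,2,1,4] (faults so far: 5)
  step 13: ref 3 -> FAULT, evict 2, frames=[6,3,1,4] (faults so far: 6)
  step 14: ref 4 -> HIT, frames=[6,3,1,4] (faults so far: 6)
  step 15: ref 4 -> HIT, frames=[6,3,1,4] (faults so far: 6)
  FIFO total faults: 6
--- LRU ---
  step 0: ref 3 -> FAULT, frames=[3,-,-,-] (faults so far: 1)
  step 1: ref 3 -> HIT, frames=[3,-,-,-] (faults so far: 1)
  step 2: ref 3 -> HIT, frames=[3,-,-,-] (faults so far: 1)
  step 3: ref 3 -> HIT, frames=[3,-,-,-] (faults so far: 1)
  step 4: ref 2 -> FAULT, frames=[3,2,-,-] (faults so far: 2)
  step 5: ref 1 -> FAULT, frames=[3,2,1,-] (faults so far: 3)
  step 6: ref 1 -> HIT, frames=[3,2,1,-] (faults so far: 3)
  step 7: ref 1 -> HIT, frames=[3,2,1,-] (faults so far: 3)
  step 8: ref 4 -> FAULT, frames=[3,2,1,4] (faults so far: 4)
  step 9: ref 4 -> HIT, frames=[3,2,1,4] (faults so far: 4)
  step 10: ref 6 -> FAULT, evict 3, frames=[6,2,1,4] (faults so far: 5)
  step 11: ref 4 -> HIT, frames=[6,2,1,4] (faults so far: 5)
  step 12: ref 6 -> HIT, frames=[6,2,1,4] (faults so far: 5)
  step 13: ref 3 -> FAULT, evict 2, frames=[6,3,1,4] (faults so far: 6)
  step 14: ref 4 -> HIT, frames=[6,3,1,4] (faults so far: 6)
  step 15: ref 4 -> HIT, frames=[6,3,1,4] (faults so far: 6)
  LRU total faults: 6
--- Optimal ---
  step 0: ref 3 -> FAULT, frames=[3,-,-,-] (faults so far: 1)
  step 1: ref 3 -> HIT, frames=[3,-,-,-] (faults so far: 1)
  step 2: ref 3 -> HIT, frames=[3,-,-,-] (faults so far: 1)
  step 3: ref 3 -> HIT, frames=[3,-,-,-] (faults so far: 1)
  step 4: ref 2 -> FAULT, frames=[3,2,-,-] (faults so far: 2)
  step 5: ref 1 -> FAULT, frames=[3,2,1,-] (faults so far: 3)
  step 6: ref 1 -> HIT, frames=[3,2,1,-] (faults so far: 3)
  step 7: ref 1 -> HIT, frames=[3,2,1,-] (faults so far: 3)
  step 8: ref 4 -> FAULT, frames=[3,2,1,4] (faults so far: 4)
  step 9: ref 4 -> HIT, frames=[3,2,1,4] (faults so far: 4)
  step 10: ref 6 -> FAULT, evict 1, frames=[3,2,6,4] (faults so far: 5)
  step 11: ref 4 -> HIT, frames=[3,2,6,4] (faults so far: 5)
  step 12: ref 6 -> HIT, frames=[3,2,6,4] (faults so far: 5)
  step 13: ref 3 -> HIT, frames=[3,2,6,4] (faults so far: 5)
  step 14: ref 4 -> HIT, frames=[3,2,6,4] (faults so far: 5)
  step 15: ref 4 -> HIT, frames=[3,2,6,4] (faults so far: 5)
  Optimal total faults: 5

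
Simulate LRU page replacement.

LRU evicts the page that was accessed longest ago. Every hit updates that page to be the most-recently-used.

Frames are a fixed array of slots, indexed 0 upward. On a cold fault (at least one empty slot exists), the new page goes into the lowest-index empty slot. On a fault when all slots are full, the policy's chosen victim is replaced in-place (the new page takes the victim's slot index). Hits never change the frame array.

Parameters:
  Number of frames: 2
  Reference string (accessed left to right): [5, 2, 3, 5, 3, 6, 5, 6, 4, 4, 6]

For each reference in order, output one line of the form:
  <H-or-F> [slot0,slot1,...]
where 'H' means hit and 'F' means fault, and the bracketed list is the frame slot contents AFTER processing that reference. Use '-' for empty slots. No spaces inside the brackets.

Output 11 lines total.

F [5,-]
F [5,2]
F [3,2]
F [3,5]
H [3,5]
F [3,6]
F [5,6]
H [5,6]
F [4,6]
H [4,6]
H [4,6]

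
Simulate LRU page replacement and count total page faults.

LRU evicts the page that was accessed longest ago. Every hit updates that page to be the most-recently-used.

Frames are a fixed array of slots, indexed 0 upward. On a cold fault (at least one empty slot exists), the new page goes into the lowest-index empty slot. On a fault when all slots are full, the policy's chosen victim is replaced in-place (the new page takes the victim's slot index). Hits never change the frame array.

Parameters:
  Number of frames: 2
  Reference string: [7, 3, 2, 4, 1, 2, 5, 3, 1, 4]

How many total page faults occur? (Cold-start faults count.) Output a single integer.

Answer: 10

Derivation:
Step 0: ref 7 → FAULT, frames=[7,-]
Step 1: ref 3 → FAULT, frames=[7,3]
Step 2: ref 2 → FAULT (evict 7), frames=[2,3]
Step 3: ref 4 → FAULT (evict 3), frames=[2,4]
Step 4: ref 1 → FAULT (evict 2), frames=[1,4]
Step 5: ref 2 → FAULT (evict 4), frames=[1,2]
Step 6: ref 5 → FAULT (evict 1), frames=[5,2]
Step 7: ref 3 → FAULT (evict 2), frames=[5,3]
Step 8: ref 1 → FAULT (evict 5), frames=[1,3]
Step 9: ref 4 → FAULT (evict 3), frames=[1,4]
Total faults: 10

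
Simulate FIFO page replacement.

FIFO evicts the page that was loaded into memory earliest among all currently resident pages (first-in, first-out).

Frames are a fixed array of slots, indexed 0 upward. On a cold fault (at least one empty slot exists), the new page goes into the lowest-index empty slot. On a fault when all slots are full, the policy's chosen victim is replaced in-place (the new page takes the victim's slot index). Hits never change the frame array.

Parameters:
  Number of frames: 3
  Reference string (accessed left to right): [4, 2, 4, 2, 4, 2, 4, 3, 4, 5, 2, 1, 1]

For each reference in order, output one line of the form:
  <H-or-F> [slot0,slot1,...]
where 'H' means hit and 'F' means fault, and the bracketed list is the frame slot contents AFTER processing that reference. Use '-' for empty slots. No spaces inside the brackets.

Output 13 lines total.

F [4,-,-]
F [4,2,-]
H [4,2,-]
H [4,2,-]
H [4,2,-]
H [4,2,-]
H [4,2,-]
F [4,2,3]
H [4,2,3]
F [5,2,3]
H [5,2,3]
F [5,1,3]
H [5,1,3]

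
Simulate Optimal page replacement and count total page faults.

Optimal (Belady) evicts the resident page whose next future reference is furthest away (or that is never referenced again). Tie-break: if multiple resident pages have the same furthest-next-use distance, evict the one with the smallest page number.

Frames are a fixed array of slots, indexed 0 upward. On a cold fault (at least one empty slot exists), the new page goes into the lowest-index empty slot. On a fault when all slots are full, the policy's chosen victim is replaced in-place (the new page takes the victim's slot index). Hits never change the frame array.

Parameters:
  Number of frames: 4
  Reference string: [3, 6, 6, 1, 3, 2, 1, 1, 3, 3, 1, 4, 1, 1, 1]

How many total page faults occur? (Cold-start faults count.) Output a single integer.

Answer: 5

Derivation:
Step 0: ref 3 → FAULT, frames=[3,-,-,-]
Step 1: ref 6 → FAULT, frames=[3,6,-,-]
Step 2: ref 6 → HIT, frames=[3,6,-,-]
Step 3: ref 1 → FAULT, frames=[3,6,1,-]
Step 4: ref 3 → HIT, frames=[3,6,1,-]
Step 5: ref 2 → FAULT, frames=[3,6,1,2]
Step 6: ref 1 → HIT, frames=[3,6,1,2]
Step 7: ref 1 → HIT, frames=[3,6,1,2]
Step 8: ref 3 → HIT, frames=[3,6,1,2]
Step 9: ref 3 → HIT, frames=[3,6,1,2]
Step 10: ref 1 → HIT, frames=[3,6,1,2]
Step 11: ref 4 → FAULT (evict 2), frames=[3,6,1,4]
Step 12: ref 1 → HIT, frames=[3,6,1,4]
Step 13: ref 1 → HIT, frames=[3,6,1,4]
Step 14: ref 1 → HIT, frames=[3,6,1,4]
Total faults: 5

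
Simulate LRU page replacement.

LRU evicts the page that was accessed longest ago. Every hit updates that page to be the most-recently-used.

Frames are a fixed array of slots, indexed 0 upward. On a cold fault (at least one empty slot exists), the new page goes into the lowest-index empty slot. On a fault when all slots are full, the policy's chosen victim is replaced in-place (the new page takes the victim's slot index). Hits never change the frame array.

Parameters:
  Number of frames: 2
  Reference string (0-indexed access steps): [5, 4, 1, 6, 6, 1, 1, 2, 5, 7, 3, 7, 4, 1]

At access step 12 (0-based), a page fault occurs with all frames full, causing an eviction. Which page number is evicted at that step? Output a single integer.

Answer: 3

Derivation:
Step 0: ref 5 -> FAULT, frames=[5,-]
Step 1: ref 4 -> FAULT, frames=[5,4]
Step 2: ref 1 -> FAULT, evict 5, frames=[1,4]
Step 3: ref 6 -> FAULT, evict 4, frames=[1,6]
Step 4: ref 6 -> HIT, frames=[1,6]
Step 5: ref 1 -> HIT, frames=[1,6]
Step 6: ref 1 -> HIT, frames=[1,6]
Step 7: ref 2 -> FAULT, evict 6, frames=[1,2]
Step 8: ref 5 -> FAULT, evict 1, frames=[5,2]
Step 9: ref 7 -> FAULT, evict 2, frames=[5,7]
Step 10: ref 3 -> FAULT, evict 5, frames=[3,7]
Step 11: ref 7 -> HIT, frames=[3,7]
Step 12: ref 4 -> FAULT, evict 3, frames=[4,7]
At step 12: evicted page 3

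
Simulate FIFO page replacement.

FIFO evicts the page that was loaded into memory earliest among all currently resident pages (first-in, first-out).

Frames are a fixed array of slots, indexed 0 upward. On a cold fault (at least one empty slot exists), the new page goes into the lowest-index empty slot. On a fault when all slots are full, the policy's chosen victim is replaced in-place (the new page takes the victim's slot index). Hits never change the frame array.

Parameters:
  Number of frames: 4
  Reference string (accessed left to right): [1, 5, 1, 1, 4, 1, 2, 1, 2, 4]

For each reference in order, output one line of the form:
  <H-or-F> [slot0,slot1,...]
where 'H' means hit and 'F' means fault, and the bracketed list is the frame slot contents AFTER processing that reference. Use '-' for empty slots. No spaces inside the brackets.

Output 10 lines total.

F [1,-,-,-]
F [1,5,-,-]
H [1,5,-,-]
H [1,5,-,-]
F [1,5,4,-]
H [1,5,4,-]
F [1,5,4,2]
H [1,5,4,2]
H [1,5,4,2]
H [1,5,4,2]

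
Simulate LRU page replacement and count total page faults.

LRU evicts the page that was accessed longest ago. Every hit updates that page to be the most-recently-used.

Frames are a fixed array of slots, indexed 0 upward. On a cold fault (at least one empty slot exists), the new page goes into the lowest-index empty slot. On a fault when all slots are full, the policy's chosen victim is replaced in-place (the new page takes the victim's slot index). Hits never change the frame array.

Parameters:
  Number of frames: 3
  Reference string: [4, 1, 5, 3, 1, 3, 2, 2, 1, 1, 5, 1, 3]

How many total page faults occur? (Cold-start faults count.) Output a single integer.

Answer: 7

Derivation:
Step 0: ref 4 → FAULT, frames=[4,-,-]
Step 1: ref 1 → FAULT, frames=[4,1,-]
Step 2: ref 5 → FAULT, frames=[4,1,5]
Step 3: ref 3 → FAULT (evict 4), frames=[3,1,5]
Step 4: ref 1 → HIT, frames=[3,1,5]
Step 5: ref 3 → HIT, frames=[3,1,5]
Step 6: ref 2 → FAULT (evict 5), frames=[3,1,2]
Step 7: ref 2 → HIT, frames=[3,1,2]
Step 8: ref 1 → HIT, frames=[3,1,2]
Step 9: ref 1 → HIT, frames=[3,1,2]
Step 10: ref 5 → FAULT (evict 3), frames=[5,1,2]
Step 11: ref 1 → HIT, frames=[5,1,2]
Step 12: ref 3 → FAULT (evict 2), frames=[5,1,3]
Total faults: 7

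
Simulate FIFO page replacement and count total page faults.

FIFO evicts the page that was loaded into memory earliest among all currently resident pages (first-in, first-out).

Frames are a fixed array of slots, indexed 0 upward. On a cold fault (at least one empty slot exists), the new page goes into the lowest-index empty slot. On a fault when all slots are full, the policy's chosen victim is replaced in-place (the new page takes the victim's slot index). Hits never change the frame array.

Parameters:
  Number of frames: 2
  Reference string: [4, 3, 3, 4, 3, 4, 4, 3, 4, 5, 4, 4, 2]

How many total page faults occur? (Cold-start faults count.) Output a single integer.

Answer: 5

Derivation:
Step 0: ref 4 → FAULT, frames=[4,-]
Step 1: ref 3 → FAULT, frames=[4,3]
Step 2: ref 3 → HIT, frames=[4,3]
Step 3: ref 4 → HIT, frames=[4,3]
Step 4: ref 3 → HIT, frames=[4,3]
Step 5: ref 4 → HIT, frames=[4,3]
Step 6: ref 4 → HIT, frames=[4,3]
Step 7: ref 3 → HIT, frames=[4,3]
Step 8: ref 4 → HIT, frames=[4,3]
Step 9: ref 5 → FAULT (evict 4), frames=[5,3]
Step 10: ref 4 → FAULT (evict 3), frames=[5,4]
Step 11: ref 4 → HIT, frames=[5,4]
Step 12: ref 2 → FAULT (evict 5), frames=[2,4]
Total faults: 5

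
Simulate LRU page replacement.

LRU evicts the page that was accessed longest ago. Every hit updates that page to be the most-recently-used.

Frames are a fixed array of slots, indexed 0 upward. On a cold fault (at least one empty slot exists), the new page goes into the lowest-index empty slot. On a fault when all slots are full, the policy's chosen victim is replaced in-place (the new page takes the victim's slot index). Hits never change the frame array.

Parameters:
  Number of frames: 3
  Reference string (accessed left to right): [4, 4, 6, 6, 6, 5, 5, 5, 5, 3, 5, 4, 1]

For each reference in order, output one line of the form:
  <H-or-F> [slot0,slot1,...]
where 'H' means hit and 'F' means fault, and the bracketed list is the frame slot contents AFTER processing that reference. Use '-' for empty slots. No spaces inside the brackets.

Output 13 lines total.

F [4,-,-]
H [4,-,-]
F [4,6,-]
H [4,6,-]
H [4,6,-]
F [4,6,5]
H [4,6,5]
H [4,6,5]
H [4,6,5]
F [3,6,5]
H [3,6,5]
F [3,4,5]
F [1,4,5]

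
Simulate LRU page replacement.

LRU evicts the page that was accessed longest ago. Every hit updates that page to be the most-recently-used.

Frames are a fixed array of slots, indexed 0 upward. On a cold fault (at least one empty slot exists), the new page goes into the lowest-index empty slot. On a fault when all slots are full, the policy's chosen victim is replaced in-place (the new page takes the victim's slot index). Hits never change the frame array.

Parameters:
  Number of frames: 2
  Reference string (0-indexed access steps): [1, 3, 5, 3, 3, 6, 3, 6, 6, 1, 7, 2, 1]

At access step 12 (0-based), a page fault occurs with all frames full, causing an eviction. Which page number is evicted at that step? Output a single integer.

Answer: 7

Derivation:
Step 0: ref 1 -> FAULT, frames=[1,-]
Step 1: ref 3 -> FAULT, frames=[1,3]
Step 2: ref 5 -> FAULT, evict 1, frames=[5,3]
Step 3: ref 3 -> HIT, frames=[5,3]
Step 4: ref 3 -> HIT, frames=[5,3]
Step 5: ref 6 -> FAULT, evict 5, frames=[6,3]
Step 6: ref 3 -> HIT, frames=[6,3]
Step 7: ref 6 -> HIT, frames=[6,3]
Step 8: ref 6 -> HIT, frames=[6,3]
Step 9: ref 1 -> FAULT, evict 3, frames=[6,1]
Step 10: ref 7 -> FAULT, evict 6, frames=[7,1]
Step 11: ref 2 -> FAULT, evict 1, frames=[7,2]
Step 12: ref 1 -> FAULT, evict 7, frames=[1,2]
At step 12: evicted page 7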